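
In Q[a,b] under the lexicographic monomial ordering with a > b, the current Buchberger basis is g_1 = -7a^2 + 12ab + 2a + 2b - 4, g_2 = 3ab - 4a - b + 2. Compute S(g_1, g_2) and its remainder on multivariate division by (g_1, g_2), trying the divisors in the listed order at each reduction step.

lcm(LM(g_1), LM(g_2)) = a^2b.
S = (lcm/LT(g_1))·g_1 − (lcm/LT(g_2))·g_2 = 4/3a^2 - 12/7ab^2 + 1/21ab - 2/3a - 2/7b^2 + 4/7b.
Reduce S modulo (g_1, g_2) in that order:
  leading term a^2: subtract (-4/21)·g_1 from 4/3a^2 - 12/7ab^2 + 1/21ab - 2/3a - 2/7b^2 + 4/7b → -12/7ab^2 + 7/3ab - 2/7a - 2/7b^2 + 20/21b - 16/21
  leading term ab^2: subtract (-4/7b)·g_2 from -12/7ab^2 + 7/3ab - 2/7a - 2/7b^2 + 20/21b - 16/21 → 1/21ab - 2/7a - 6/7b^2 + 44/21b - 16/21
  leading term ab: subtract (1/63)·g_2 from 1/21ab - 2/7a - 6/7b^2 + 44/21b - 16/21 → -2/9a - 6/7b^2 + 19/9b - 50/63
  leading term a: no divisor's leading term divides it; move -2/9a to the remainder.
  leading term b^2: no divisor's leading term divides it; move -6/7b^2 to the remainder.
  leading term b: no divisor's leading term divides it; move 19/9b to the remainder.
  leading term 1: no divisor's leading term divides it; move -50/63 to the remainder.
The remainder -2/9a - 6/7b^2 + 19/9b - 50/63 is nonzero, so it would be added as the next basis element.

S(g_1, g_2) = 4/3a^2 - 12/7ab^2 + 1/21ab - 2/3a - 2/7b^2 + 4/7b; remainder on division = -2/9a - 6/7b^2 + 19/9b - 50/63.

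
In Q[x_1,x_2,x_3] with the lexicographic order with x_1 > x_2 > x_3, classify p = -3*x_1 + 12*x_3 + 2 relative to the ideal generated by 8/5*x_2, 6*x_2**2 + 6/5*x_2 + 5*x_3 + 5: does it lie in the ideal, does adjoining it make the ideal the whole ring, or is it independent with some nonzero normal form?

First compute the reduced Gröbner basis of I by Buchberger's algorithm.
f_1 = 8/5*x_2, LT = x_2.
f_2 = 6*x_2**2 + 6/5*x_2 + 5*x_3 + 5, LT = x_2**2.

S(f_1,f_2): lcm = x_2**2. S = -1/5*x_2 - 5/6*x_3 - 5/6.
  leading term x_2: subtract (-1/8)·f_1 from -1/5*x_2 - 5/6*x_3 - 5/6 → -5/6*x_3 - 5/6
  leading term x_3: no divisor's leading term divides it; move -5/6*x_3 to the remainder.
  leading term 1: no divisor's leading term divides it; move -5/6 to the remainder.
  remainder -5/6*x_3 - 5/6 ≠ 0; add h_3 = -5/6*x_3 - 5/6 to the basis.

The other S-polynomials (S(f_1,h_3), S(f_2,h_3)) all reduce to 0 modulo the current basis, so we have a Gröbner basis.
Inter-reduce: drop elements whose leading term is divisible by another's, tail-reduce, and make monic.
Reduced Gröbner basis: {x_2, x_3 + 1}.
Label its elements g_1 = x_2, g_2 = x_3 + 1.

Reduce p = -3*x_1 + 12*x_3 + 2 modulo G:
  leading term x_1: no divisor's leading term divides it; move -3*x_1 to the remainder.
  leading term x_3: subtract (12)·g_2 from 12*x_3 + 2 → -10
  leading term 1: no divisor's leading term divides it; move -10 to the remainder.
  normal form = -3*x_1 - 10.
The normal form is nonzero, so p ∉ I. Since p minus its normal form lies in I, I + (p) = I + (r) where r = -3*x_1 - 10; decide whether this ideal is the whole ring.
Run Buchberger on G together with r (pairs among the g_i already reduce to 0 since G is a Gröbner basis):
g_1 = x_2, LT = x_2.
g_2 = x_3 + 1, LT = x_3.
r = -3*x_1 - 10, LT = x_1.

The S-polynomials (S(g_1,g_2), S(g_1,r), S(g_2,r)) all reduce to 0 modulo the current basis, so we have a Gröbner basis.
Inter-reduce: drop elements whose leading term is divisible by another's, tail-reduce, and make monic.
Reduced Gröbner basis: {x_1 + 10/3, x_2, x_3 + 1}.
The reduced Gröbner basis of I + (p) is {x_1 + 10/3, x_2, x_3 + 1} ≠ {1}, a proper ideal, so the enlarged system stays consistent: p is independent of I, with normal form -3*x_1 - 10.

-3*x_1 + 12*x_3 + 2 is independent of I; its normal form modulo I is -3*x_1 - 10.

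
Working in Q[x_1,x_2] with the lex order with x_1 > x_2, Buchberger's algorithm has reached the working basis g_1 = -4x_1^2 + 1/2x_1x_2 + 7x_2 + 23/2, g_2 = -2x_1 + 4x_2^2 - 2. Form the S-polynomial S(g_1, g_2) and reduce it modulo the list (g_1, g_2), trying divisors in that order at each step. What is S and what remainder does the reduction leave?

S(g_1, g_2) = 2x_1x_2^2 - 1/8x_1x_2 - x_1 - 7/4x_2 - 23/8; remainder on division = 4x_2^4 - 1/4x_2^3 - 4x_2^2 - 13/8x_2 - 15/8.

lcm(LM(g_1), LM(g_2)) = x_1^2.
S = (lcm/LT(g_1))·g_1 − (lcm/LT(g_2))·g_2 = 2x_1x_2^2 - 1/8x_1x_2 - x_1 - 7/4x_2 - 23/8.
Reduce S modulo (g_1, g_2) in that order:
  leading term x_1x_2^2: subtract (-x_2^2)·g_2 from 2x_1x_2^2 - 1/8x_1x_2 - x_1 - 7/4x_2 - 23/8 → -1/8x_1x_2 - x_1 + 4x_2^4 - 2x_2^2 - 7/4x_2 - 23/8
  leading term x_1x_2: subtract (1/16x_2)·g_2 from -1/8x_1x_2 - x_1 + 4x_2^4 - 2x_2^2 - 7/4x_2 - 23/8 → -x_1 + 4x_2^4 - 1/4x_2^3 - 2x_2^2 - 13/8x_2 - 23/8
  leading term x_1: subtract (1/2)·g_2 from -x_1 + 4x_2^4 - 1/4x_2^3 - 2x_2^2 - 13/8x_2 - 23/8 → 4x_2^4 - 1/4x_2^3 - 4x_2^2 - 13/8x_2 - 15/8
  leading term x_2^4: no divisor's leading term divides it; move 4x_2^4 to the remainder.
  leading term x_2^3: no divisor's leading term divides it; move -1/4x_2^3 to the remainder.
  leading term x_2^2: no divisor's leading term divides it; move -4x_2^2 to the remainder.
  leading term x_2: no divisor's leading term divides it; move -13/8x_2 to the remainder.
  leading term 1: no divisor's leading term divides it; move -15/8 to the remainder.
The remainder 4x_2^4 - 1/4x_2^3 - 4x_2^2 - 13/8x_2 - 15/8 is nonzero, so it would be added as the next basis element.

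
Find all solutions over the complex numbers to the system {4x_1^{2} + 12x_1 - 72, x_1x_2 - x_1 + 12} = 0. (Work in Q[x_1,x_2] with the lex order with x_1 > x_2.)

Compute a lex Gröbner basis by Buchberger's algorithm.
f_1 = 4x_1^{2} + 12x_1 - 72, LT = x_1^{2}.
f_2 = x_1x_2 - x_1 + 12, LT = x_1x_2.

S(f_1,f_2): lcm = x_1^{2}x_2. S = x_1^{2} + 3x_1x_2 - 12x_1 - 18x_2.
  reduce S modulo (f_1, f_2):
  remainder -12x_1 - 18x_2 - 18 ≠ 0; add h_3 = -12x_1 - 18x_2 - 18 to the basis.

S(f_2,h_3): lcm = x_1x_2. S = -x_1 - \tfrac{3}{2}x_2^{2} - \tfrac{3}{2}x_2 + 12.
  reduce S modulo (f_1, f_2, h_3):
  remainder -\tfrac{3}{2}x_2^{2} + \tfrac{27}{2} ≠ 0; add h_4 = -\tfrac{3}{2}x_2^{2} + \tfrac{27}{2} to the basis.

The other S-polynomials (S(f_1,h_3), S(f_1,h_4), S(f_2,h_4), S(h_3,h_4)) all reduce to 0 modulo the current basis, so we have a Gröbner basis.
Inter-reduce: drop elements whose leading term is divisible by another's, tail-reduce, and make monic.
Reduced Gröbner basis: {x_1 + \tfrac{3}{2}x_2 + \tfrac{3}{2}, x_2^{2} - 9}.

The lex basis is triangular: the last element involves only x_2. Solving x_2^{2} - 9 = 0 gives x_2 ∈ {-3, 3}; substituting each value into the earlier elements determines the remaining variables.
  x_2 = -3: the earlier basis element becomes x_1 - 3 = 0, giving x_1 = 3 — point (3, -3).
  x_2 = 3: the earlier basis element becomes x_1 + 6 = 0, giving x_1 = -6 — point (-6, 3).

{(3, -3), (-6, 3)}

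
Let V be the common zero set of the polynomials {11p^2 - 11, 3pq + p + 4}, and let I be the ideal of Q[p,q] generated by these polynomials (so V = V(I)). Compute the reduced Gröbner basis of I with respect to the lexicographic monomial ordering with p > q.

G = {p + 3/4q + 1/4, q^2 + 2/3q - 5/3}

f_1 = 11p^2 - 11, LT = p^2.
f_2 = 3pq + p + 4, LT = pq.

S(f_1,f_2): lcm = p^2q. S = -1/3p^2 - 4/3p - q.
  reduce S modulo (f_1, f_2):
  remainder -4/3p - q - 1/3 ≠ 0; add g_3 = -4/3p - q - 1/3 to the basis.

S(f_2,g_3): lcm = pq. S = 1/3p - 3/4q^2 - 1/4q + 4/3.
  reduce S modulo (f_1, f_2, g_3):
  remainder -3/4q^2 - 1/2q + 5/4 ≠ 0; add g_4 = -3/4q^2 - 1/2q + 5/4 to the basis.

The other S-polynomials (S(f_1,g_3), S(f_1,g_4), S(f_2,g_4), S(g_3,g_4)) all reduce to 0 modulo the current basis, so we have a Gröbner basis.
Inter-reduce: drop elements whose leading term is divisible by another's, tail-reduce, and make monic.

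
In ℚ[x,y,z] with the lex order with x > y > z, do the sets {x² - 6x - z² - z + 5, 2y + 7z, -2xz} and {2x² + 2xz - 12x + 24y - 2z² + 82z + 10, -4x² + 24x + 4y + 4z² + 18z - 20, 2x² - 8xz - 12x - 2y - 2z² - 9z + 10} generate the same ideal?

Since reduced Gröbner bases are canonical representatives of ideals under a given ordering, it suffices to compute and compare them.
Buchberger on the first generating set:
f_1 = x² - 6x - z² - z + 5, LT = x².
f_2 = 2y + 7z, LT = y.
f_3 = -2xz, LT = xz.

S(f_1,f_2): leading monomials are coprime, so the S-polynomial reduces to 0 (Buchberger's first criterion).
S(f_1,f_3): lcm = x²z. S = -6xz - z³ - z² + 5z.
  leading term xz: subtract (3)·f_3 from -6xz - z³ - z² + 5z → -z³ - z² + 5z
  leading term z³: no divisor's leading term divides it; move -z³ to the remainder.
  leading term z²: no divisor's leading term divides it; move -z² to the remainder.
  leading term z: no divisor's leading term divides it; move 5z to the remainder.
  remainder -z³ - z² + 5z ≠ 0; add g_4 = -z³ - z² + 5z to the basis.

S(f_2,f_3): leading monomials are coprime, so the S-polynomial reduces to 0 (Buchberger's first criterion).
S(f_1,g_4): leading monomials are coprime, so the S-polynomial reduces to 0 (Buchberger's first criterion).
S(f_2,g_4): leading monomials are coprime, so the S-polynomial reduces to 0 (Buchberger's first criterion).
S(f_3,g_4): lcm = xz³. S = -xz² + 5xz.
  leading term xz²: subtract (½z)·f_3 from -xz² + 5xz → 5xz
  leading term xz: subtract (-5/2)·f_3 from 5xz → 0
  remainder 0.

Every S-polynomial of the final basis reduces to 0, so we have a Gröbner basis.
Inter-reduce: drop elements whose leading term is divisible by another's, tail-reduce, and make monic.
Reduced Gröbner basis: {x² - 6x - z² - z + 5, xz, y + 7/2z, z³ + z² - 5z}.

Buchberger on the second generating set:
h_1 = 2x² + 2xz - 12x + 24y - 2z² + 82z + 10, LT = x².
h_2 = -4x² + 24x + 4y + 4z² + 18z - 20, LT = x².
h_3 = 2x² - 8xz - 12x - 2y - 2z² - 9z + 10, LT = x².

S(h_1,h_2): lcm = x². S = xz + 13y + 91/2z.
  leading term xz: no divisor's leading term divides it; move xz to the remainder.
  leading term y: no divisor's leading term divides it; move 13y to the remainder.
  leading term z: no divisor's leading term divides it; move 91/2z to the remainder.
  remainder xz + 13y + 91/2z ≠ 0; add k_4 = xz + 13y + 91/2z to the basis.

S(h_1,h_3): lcm = x². S = 5xz + 13y + 91/2z.
  leading term xz: subtract (5)·k_4 from 5xz + 13y + 91/2z → -52y - 182z
  leading term y: no divisor's leading term divides it; move -52y to the remainder.
  leading term z: no divisor's leading term divides it; move -182z to the remainder.
  remainder -52y - 182z ≠ 0; add k_5 = -52y - 182z to the basis.

S(h_2,h_3): lcm = x². S = 4xz.
  leading term xz: subtract (4)·k_4 from 4xz → -52y - 182z
  leading term y: subtract (1)·k_5 from -52y - 182z → 0
  remainder 0.

S(h_1,k_4): lcm = x²z. S = -13xy + xz² - 103/2xz + 12yz - z³ + 41z² + 5z.
  leading term xy: subtract (¼x)·k_5 from -13xy + xz² - 103/2xz + 12yz - z³ + 41z² + 5z → xz² - 6xz + 12yz - z³ + 41z² + 5z
  leading term xz²: subtract (z)·k_4 from xz² - 6xz + 12yz - z³ + 41z² + 5z → -6xz - yz - z³ - 9/2z² + 5z
  leading term xz: subtract (-6)·k_4 from -6xz - yz - z³ - 9/2z² + 5z → -yz + 78y - z³ - 9/2z² + 278z
  leading term yz: subtract (1/52z)·k_5 from -yz + 78y - z³ - 9/2z² + 278z → 78y - z³ - z² + 278z
  leading term y: subtract (-3/2)·k_5 from 78y - z³ - z² + 278z → -z³ - z² + 5z
  leading term z³: no divisor's leading term divides it; move -z³ to the remainder.
  leading term z²: no divisor's leading term divides it; move -z² to the remainder.
  leading term z: no divisor's leading term divides it; move 5z to the remainder.
  remainder -z³ - z² + 5z ≠ 0; add k_6 = -z³ - z² + 5z to the basis.

S(h_2,k_4): lcm = x²z. S = -13xy - 103/2xz - yz - z³ - 9/2z² + 5z.
  leading term xy: subtract (¼x)·k_5 from -13xy - 103/2xz - yz - z³ - 9/2z² + 5z → -6xz - yz - z³ - 9/2z² + 5z
  leading term xz: subtract (-6)·k_4 from -6xz - yz - z³ - 9/2z² + 5z → -yz + 78y - z³ - 9/2z² + 278z
  leading term yz: subtract (1/52z)·k_5 from -yz + 78y - z³ - 9/2z² + 278z → 78y - z³ - z² + 278z
  leading term y: subtract (-3/2)·k_5 from 78y - z³ - z² + 278z → -z³ - z² + 5z
  leading term z³: subtract (1)·k_6 from -z³ - z² + 5z → 0
  remainder 0.

S(h_3,k_4): lcm = x²z. S = -13xy - 4xz² - 103/2xz - yz - z³ - 9/2z² + 5z.
  leading term xy: subtract (¼x)·k_5 from -13xy - 4xz² - 103/2xz - yz - z³ - 9/2z² + 5z → -4xz² - 6xz - yz - z³ - 9/2z² + 5z
  leading term xz²: subtract (-4z)·k_4 from -4xz² - 6xz - yz - z³ - 9/2z² + 5z → -6xz + 51yz - z³ + 355/2z² + 5z
  leading term xz: subtract (-6)·k_4 from -6xz + 51yz - z³ + 355/2z² + 5z → 51yz + 78y - z³ + 355/2z² + 278z
  leading term yz: subtract (-51/52z)·k_5 from 51yz + 78y - z³ + 355/2z² + 278z → 78y - z³ - z² + 278z
  leading term y: subtract (-3/2)·k_5 from 78y - z³ - z² + 278z → -z³ - z² + 5z
  leading term z³: subtract (1)·k_6 from -z³ - z² + 5z → 0
  remainder 0.

S(h_1,k_5): leading monomials are coprime, so the S-polynomial reduces to 0 (Buchberger's first criterion).
S(h_2,k_5): leading monomials are coprime, so the S-polynomial reduces to 0 (Buchberger's first criterion).
S(h_3,k_5): leading monomials are coprime, so the S-polynomial reduces to 0 (Buchberger's first criterion).
S(k_4,k_5): leading monomials are coprime, so the S-polynomial reduces to 0 (Buchberger's first criterion).
S(h_1,k_6): leading monomials are coprime, so the S-polynomial reduces to 0 (Buchberger's first criterion).
S(h_2,k_6): leading monomials are coprime, so the S-polynomial reduces to 0 (Buchberger's first criterion).
S(h_3,k_6): leading monomials are coprime, so the S-polynomial reduces to 0 (Buchberger's first criterion).
S(k_4,k_6): lcm = xz³. S = -xz² + 5xz + 13yz² + 91/2z³.
  leading term xz²: subtract (-z)·k_4 from -xz² + 5xz + 13yz² + 91/2z³ → 5xz + 13yz² + 13yz + 91/2z³ + 91/2z²
  leading term xz: subtract (5)·k_4 from 5xz + 13yz² + 13yz + 91/2z³ + 91/2z² → 13yz² + 13yz - 65y + 91/2z³ + 91/2z² - 455/2z
  leading term yz²: subtract (-¼z²)·k_5 from 13yz² + 13yz - 65y + 91/2z³ + 91/2z² - 455/2z → 13yz - 65y + 91/2z² - 455/2z
  leading term yz: subtract (-¼z)·k_5 from 13yz - 65y + 91/2z² - 455/2z → -65y - 455/2z
  leading term y: subtract (5/4)·k_5 from -65y - 455/2z → 0
  remainder 0.

S(k_5,k_6): leading monomials are coprime, so the S-polynomial reduces to 0 (Buchberger's first criterion).
Every S-polynomial of the final basis reduces to 0, so we have a Gröbner basis.
Inter-reduce: drop elements whose leading term is divisible by another's, tail-reduce, and make monic.
Reduced Gröbner basis: {x² - 6x - z² - z + 5, xz, y + 7/2z, z³ + z² - 5z}.

Same reduced basis, so the two generating sets span the same ideal.

Yes, the ideals are equal.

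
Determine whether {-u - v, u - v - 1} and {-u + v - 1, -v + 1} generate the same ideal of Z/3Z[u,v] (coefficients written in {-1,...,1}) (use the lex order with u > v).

Since reduced Gröbner bases are canonical representatives of ideals under a given ordering, it suffices to compute and compare them.
Buchberger on the first generating set:
f_1 = -u - v, LT = u.
f_2 = u - v - 1, LT = u.

S(f_1,f_2): lcm = u. S = -v + 1.
  reduce S modulo (f_1, f_2):
  remainder -v + 1 ≠ 0; add g_3 = -v + 1 to the basis.

The other S-polynomials (S(f_1,g_3), S(f_2,g_3)) all reduce to 0 modulo the current basis, so we have a Gröbner basis.
Inter-reduce: drop elements whose leading term is divisible by another's, tail-reduce, and make monic.
Reduced Gröbner basis: {u + 1, v - 1}.

Buchberger on the second generating set:
h_1 = -u + v - 1, LT = u.
h_2 = -v + 1, LT = v.

The S-polynomials (S(h_1,h_2)) all reduce to 0 modulo the current basis, so we have a Gröbner basis.
Inter-reduce: drop elements whose leading term is divisible by another's, tail-reduce, and make monic.
Reduced Gröbner basis: {u, v - 1}.

Since the reduced bases disagree, the two ideals are not the same.

No, the ideals differ.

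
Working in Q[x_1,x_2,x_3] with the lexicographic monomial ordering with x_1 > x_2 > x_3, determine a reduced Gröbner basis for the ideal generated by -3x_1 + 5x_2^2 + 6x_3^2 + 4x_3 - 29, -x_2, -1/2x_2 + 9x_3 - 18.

f_1 = -3x_1 + 5x_2^2 + 6x_3^2 + 4x_3 - 29, LT = x_1.
f_2 = -x_2, LT = x_2.
f_3 = -1/2x_2 + 9x_3 - 18, LT = x_2.

S(f_2,f_3): lcm = x_2. S = 18x_3 - 36.
  leading term x_3: no divisor's leading term divides it; move 18x_3 to the remainder.
  leading term 1: no divisor's leading term divides it; move -36 to the remainder.
  remainder 18x_3 - 36 ≠ 0; add g_4 = 18x_3 - 36 to the basis.

The other S-polynomials (S(f_1,f_2), S(f_1,f_3), S(f_1,g_4), S(f_2,g_4), S(f_3,g_4)) all reduce to 0 modulo the current basis, so we have a Gröbner basis.
Inter-reduce: drop elements whose leading term is divisible by another's, tail-reduce, and make monic.

G = {x_1 - 1, x_2, x_3 - 2}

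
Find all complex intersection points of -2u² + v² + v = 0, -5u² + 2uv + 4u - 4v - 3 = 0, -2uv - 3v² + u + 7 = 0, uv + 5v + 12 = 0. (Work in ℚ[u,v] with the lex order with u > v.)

{(1, -2)}

Compute a lex Gröbner basis by Buchberger's algorithm.
f_1 = -2u² + v² + v, LT = u².
f_2 = -5u² + 2uv + 4u - 4v - 3, LT = u².
f_3 = -2uv + u - 3v² + 7, LT = uv.
f_4 = uv + 5v + 12, LT = uv.

S(f_1,f_2): lcm = u². S = ⅖uv + ⅘u - ½v² - 13/10v - ⅗.
  leading term uv: subtract (-⅕)·f_3 from ⅖uv + ⅘u - ½v² - 13/10v - ⅗ → u - 11/10v² - 13/10v + ⅘
  leading term u: no divisor's leading term divides it; move u to the remainder.
  leading term v²: no divisor's leading term divides it; move -11/10v² to the remainder.
  leading term v: no divisor's leading term divides it; move -13/10v to the remainder.
  leading term 1: no divisor's leading term divides it; move ⅘ to the remainder.
  remainder u - 11/10v² - 13/10v + ⅘ ≠ 0; add h_5 = u - 11/10v² - 13/10v + ⅘ to the basis.

S(f_1,f_3): lcm = u²v. S = ½u² - 3/2uv² + 7/2u - ½v³ - ½v².
  leading term u²: subtract (-¼)·f_1 from ½u² - 3/2uv² + 7/2u - ½v³ - ½v² → -3/2uv² + 7/2u - ½v³ - ¼v² + ¼v
  leading term uv²: subtract (¾v)·f_3 from -3/2uv² + 7/2u - ½v³ - ¼v² + ¼v → -¾uv + 7/2u + 7/4v³ - ¼v² - 5v
  leading term uv: subtract (⅜)·f_3 from -¾uv + 7/2u + 7/4v³ - ¼v² - 5v → 25/8u + 7/4v³ + ⅞v² - 5v - 21/8
  leading term u: subtract (25/8)·h_5 from 25/8u + 7/4v³ + ⅞v² - 5v - 21/8 → 7/4v³ + 69/16v² - 15/16v - 41/8
  leading term v³: no divisor's leading term divides it; move 7/4v³ to the remainder.
  leading term v²: no divisor's leading term divides it; move 69/16v² to the remainder.
  leading term v: no divisor's leading term divides it; move -15/16v to the remainder.
  leading term 1: no divisor's leading term divides it; move -41/8 to the remainder.
  remainder 7/4v³ + 69/16v² - 15/16v - 41/8 ≠ 0; add h_6 = 7/4v³ + 69/16v² - 15/16v - 41/8 to the basis.

S(f_1,f_4): lcm = u²v. S = -5uv - 12u - ½v³ - ½v².
  leading term uv: subtract (5/2)·f_3 from -5uv - 12u - ½v³ - ½v² → -29/2u - ½v³ + 7v² - 35/2
  leading term u: subtract (-29/2)·h_5 from -29/2u - ½v³ + 7v² - 35/2 → -½v³ - 179/20v² - 377/20v - 59/10
  leading term v³: subtract (-2/7)·h_6 from -½v³ - 179/20v² - 377/20v - 59/10 → -2161/280v² - 5353/280v - 1031/140
  leading term v²: no divisor's leading term divides it; move -2161/280v² to the remainder.
  leading term v: no divisor's leading term divides it; move -5353/280v to the remainder.
  leading term 1: no divisor's leading term divides it; move -1031/140 to the remainder.
  remainder -2161/280v² - 5353/280v - 1031/140 ≠ 0; add h_7 = -2161/280v² - 5353/280v - 1031/140 to the basis.

S(f_2,f_3): lcm = u²v. S = ½u² - 19/10uv² - ⅘uv + 7/2u + ⅘v² + ⅗v.
  leading term u²: subtract (-¼)·f_1 from ½u² - 19/10uv² - ⅘uv + 7/2u + ⅘v² + ⅗v → -19/10uv² - ⅘uv + 7/2u + 21/20v² + 17/20v
  leading term uv²: subtract (19/20v)·f_3 from -19/10uv² - ⅘uv + 7/2u + 21/20v² + 17/20v → -7/4uv + 7/2u + 57/20v³ + 21/20v² - 29/5v
  leading term uv: subtract (⅞)·f_3 from -7/4uv + 7/2u + 57/20v³ + 21/20v² - 29/5v → 21/8u + 57/20v³ + 147/40v² - 29/5v - 49/8
  leading term u: subtract (21/8)·h_5 from 21/8u + 57/20v³ + 147/40v² - 29/5v - 49/8 → 57/20v³ + 105/16v² - 191/80v - 329/40
  leading term v³: subtract (57/35)·h_6 from 57/20v³ + 105/16v² - 191/80v - 329/40 → -129/280v² - 241/280v + 17/140
  leading term v²: subtract (129/2161)·h_7 from -129/280v² - 241/280v + 17/140 → 3031/10805v + 6062/10805
  leading term v: no divisor's leading term divides it; move 3031/10805v to the remainder.
  leading term 1: no divisor's leading term divides it; move 6062/10805 to the remainder.
  remainder 3031/10805v + 6062/10805 ≠ 0; add h_8 = 3031/10805v + 6062/10805 to the basis.

The other S-polynomials (S(f_2,f_4), S(f_3,f_4), S(f_1,h_5), S(f_2,h_5), S(f_3,h_5), S(f_4,h_5), S(f_1,h_6), S(f_2,h_6), S(f_3,h_6), S(f_4,h_6), S(h_5,h_6), S(f_1,h_7), S(f_2,h_7), S(f_3,h_7), S(f_4,h_7), S(h_5,h_7), S(h_6,h_7), S(f_1,h_8), S(f_2,h_8), S(f_3,h_8), S(f_4,h_8), S(h_5,h_8), S(h_6,h_8), S(h_7,h_8)) all reduce to 0 modulo the current basis, so we have a Gröbner basis.
Inter-reduce: drop elements whose leading term is divisible by another's, tail-reduce, and make monic.
Reduced Gröbner basis: {u - 1, v + 2}.

From the last basis element, v + 2 = 0, so v takes values in {-2}. Each choice, substituted upward through the basis, yields the corresponding point(s) of the solution set.
  v = -2: the earlier basis element becomes u - 1 = 0, giving u = 1 — point (1, -2).
Substituting each solution back into the original system confirms all equations vanish.
This is the nonlinear analogue of row-reducing a linear system.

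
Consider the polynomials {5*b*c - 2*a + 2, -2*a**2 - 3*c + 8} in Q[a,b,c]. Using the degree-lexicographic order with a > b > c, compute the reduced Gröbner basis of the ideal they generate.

G = {a**2 + 3/2*c - 4, b*c - 2/5*a + 2/5}

f_1 = 5*b*c - 2*a + 2, LT = b*c.
f_2 = -2*a**2 - 3*c + 8, LT = a**2.

S(f_1,f_2): leading monomials are coprime, so the S-polynomial reduces to 0 (Buchberger's first criterion).
Every S-polynomial of the final basis reduces to 0, so we have a Gröbner basis.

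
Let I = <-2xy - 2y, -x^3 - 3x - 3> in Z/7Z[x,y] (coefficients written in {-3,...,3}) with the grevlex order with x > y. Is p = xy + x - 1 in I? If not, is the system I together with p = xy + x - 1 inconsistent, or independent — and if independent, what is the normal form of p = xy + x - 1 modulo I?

First compute the reduced Gröbner basis of I by Buchberger's algorithm.
f_1 = -2xy - 2y, LT = xy.
f_2 = -x^3 - 3x - 3, LT = x^3.

S(f_1,f_2): lcm = x^3y. S = x^2y - 3xy - 3y.
  leading term x^2y: subtract (3x)·f_1 from x^2y - 3xy - 3y → 3xy - 3y
  leading term xy: subtract (2)·f_1 from 3xy - 3y → y
  leading term y: no divisor's leading term divides it; move y to the remainder.
  remainder y ≠ 0; add h_3 = y to the basis.

S(f_1,h_3): lcm = xy. S = y.
  leading term y: subtract (1)·h_3 from y → 0
  remainder 0.

S(f_2,h_3): leading monomials are coprime, so the S-polynomial reduces to 0 (Buchberger's first criterion).
Every S-polynomial of the final basis reduces to 0, so we have a Gröbner basis.
Inter-reduce: drop elements whose leading term is divisible by another's, tail-reduce, and make monic.
Reduced Gröbner basis: {x^3 + 3x + 3, y}.
Label its elements g_1 = x^3 + 3x + 3, g_2 = y.

Reduce p = xy + x - 1 modulo G:
  leading term xy: subtract (x)·g_2 from xy + x - 1 → x - 1
  leading term x: no divisor's leading term divides it; move x to the remainder.
  leading term 1: no divisor's leading term divides it; move -1 to the remainder.
  normal form = x - 1.
The normal form is nonzero, so p ∉ I. Since p minus its normal form lies in I, I + (p) = I + (r) where r = x - 1; decide whether this ideal is the whole ring.
Run Buchberger on G together with r (pairs among the g_i already reduce to 0 since G is a Gröbner basis):
g_1 = x^3 + 3x + 3, LT = x^3.
g_2 = y, LT = y.
r = x - 1, LT = x.

S(g_1,g_2): leading monomials are coprime, so the S-polynomial reduces to 0 (Buchberger's first criterion).
S(g_1,r): lcm = x^3. S = x^2 + 3x + 3.
  leading term x^2: subtract (x)·r from x^2 + 3x + 3 → -3x + 3
  leading term x: subtract (-3)·r from -3x + 3 → 0
  remainder 0.

S(g_2,r): leading monomials are coprime, so the S-polynomial reduces to 0 (Buchberger's first criterion).
Every S-polynomial of the final basis reduces to 0, so we have a Gröbner basis.
Inter-reduce: drop elements whose leading term is divisible by another's, tail-reduce, and make monic.
Reduced Gröbner basis: {x - 1, y}.
The reduced Gröbner basis of I + (p) is {x - 1, y} ≠ {1}, a proper ideal, so the enlarged system stays consistent: p is independent of I, with normal form x - 1.

xy + x - 1 is independent of I; its normal form modulo I is x - 1.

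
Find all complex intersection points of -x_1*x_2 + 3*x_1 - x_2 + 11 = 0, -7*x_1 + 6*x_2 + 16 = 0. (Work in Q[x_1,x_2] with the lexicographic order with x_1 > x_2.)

{(-2, -5), (41/7, 25/6)}

Compute a lex Gröbner basis by Buchberger's algorithm.
f_1 = -x_1*x_2 + 3*x_1 - x_2 + 11, LT = x_1*x_2.
f_2 = -7*x_1 + 6*x_2 + 16, LT = x_1.

S(f_1,f_2): lcm = x_1*x_2. S = -3*x_1 + 6/7*x_2**2 + 23/7*x_2 - 11.
  leading term x_1: subtract (3/7)·f_2 from -3*x_1 + 6/7*x_2**2 + 23/7*x_2 - 11 → 6/7*x_2**2 + 5/7*x_2 - 125/7
  leading term x_2**2: no divisor's leading term divides it; move 6/7*x_2**2 to the remainder.
  leading term x_2: no divisor's leading term divides it; move 5/7*x_2 to the remainder.
  leading term 1: no divisor's leading term divides it; move -125/7 to the remainder.
  remainder 6/7*x_2**2 + 5/7*x_2 - 125/7 ≠ 0; add h_3 = 6/7*x_2**2 + 5/7*x_2 - 125/7 to the basis.

The other S-polynomials (S(f_1,h_3), S(f_2,h_3)) all reduce to 0 modulo the current basis, so we have a Gröbner basis.
Inter-reduce: drop elements whose leading term is divisible by another's, tail-reduce, and make monic.
Reduced Gröbner basis: {x_1 - 6/7*x_2 - 16/7, x_2**2 + 5/6*x_2 - 125/6}.

The lex basis is triangular: the last element involves only x_2. Solving x_2**2 + 5/6*x_2 - 125/6 = 0 gives x_2 ∈ {-5, 25/6}; substituting each value into the earlier elements determines the remaining variables.
  x_2 = -5: the earlier basis element becomes x_1 + 2 = 0, giving x_1 = -2 — point (-2, -5).
  x_2 = 25/6: the earlier basis element becomes x_1 - 41/7 = 0, giving x_1 = 41/7 — point (41/7, 25/6).
Each listed point satisfies every original equation (direct substitution).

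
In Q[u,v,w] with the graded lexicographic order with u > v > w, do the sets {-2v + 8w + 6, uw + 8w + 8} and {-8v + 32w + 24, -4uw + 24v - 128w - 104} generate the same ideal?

Yes, the ideals are equal.

Equality of ideals is decidable: compute both reduced Gröbner bases (unique for the ordering) and check whether they agree.
Buchberger on the first generating set:
f_1 = -2v + 8w + 6, LT = v.
f_2 = uw + 8w + 8, LT = uw.

S(f_1,f_2): leading monomials are coprime, so the S-polynomial reduces to 0 (Buchberger's first criterion).
Every S-polynomial of the final basis reduces to 0, so we have a Gröbner basis.
Inter-reduce: drop elements whose leading term is divisible by another's, tail-reduce, and make monic.
Reduced Gröbner basis: {uw + 8w + 8, v - 4w - 3}.

Buchberger on the second generating set:
h_1 = -8v + 32w + 24, LT = v.
h_2 = -4uw + 24v - 128w - 104, LT = uw.

S(h_1,h_2): leading monomials are coprime, so the S-polynomial reduces to 0 (Buchberger's first criterion).
Every S-polynomial of the final basis reduces to 0, so we have a Gröbner basis.
Inter-reduce: drop elements whose leading term is divisible by another's, tail-reduce, and make monic.
Reduced Gröbner basis: {uw + 8w + 8, v - 4w - 3}.

These coincide, so the ideals are equal.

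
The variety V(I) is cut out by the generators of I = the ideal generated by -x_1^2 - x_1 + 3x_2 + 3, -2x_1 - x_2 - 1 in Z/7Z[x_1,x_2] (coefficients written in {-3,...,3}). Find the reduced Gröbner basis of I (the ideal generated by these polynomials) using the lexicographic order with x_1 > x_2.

G = {x_1 - 3x_2 - 3, x_2^2 + 2x_2 + 1}

f_1 = -x_1^2 - x_1 + 3x_2 + 3, LT = x_1^2.
f_2 = -2x_1 - x_2 - 1, LT = x_1.

S(f_1,f_2): lcm = x_1^2. S = 3x_1x_2 - 3x_1 - 3x_2 - 3.
  leading term x_1x_2: subtract (2x_2)·f_2 from 3x_1x_2 - 3x_1 - 3x_2 - 3 → -3x_1 + 2x_2^2 - x_2 - 3
  leading term x_1: subtract (-2)·f_2 from -3x_1 + 2x_2^2 - x_2 - 3 → 2x_2^2 - 3x_2 + 2
  leading term x_2^2: no divisor's leading term divides it; move 2x_2^2 to the remainder.
  leading term x_2: no divisor's leading term divides it; move -3x_2 to the remainder.
  leading term 1: no divisor's leading term divides it; move 2 to the remainder.
  remainder 2x_2^2 - 3x_2 + 2 ≠ 0; add g_3 = 2x_2^2 - 3x_2 + 2 to the basis.

The other S-polynomials (S(f_1,g_3), S(f_2,g_3)) all reduce to 0 modulo the current basis, so we have a Gröbner basis.
Inter-reduce: drop elements whose leading term is divisible by another's, tail-reduce, and make monic.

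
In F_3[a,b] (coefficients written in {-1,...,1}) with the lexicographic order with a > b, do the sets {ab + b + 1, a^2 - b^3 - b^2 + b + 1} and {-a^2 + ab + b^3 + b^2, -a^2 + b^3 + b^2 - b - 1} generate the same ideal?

Yes, the ideals are equal.

Equality of ideals is decidable: compute both reduced Gröbner bases (unique for the ordering) and check whether they agree.
Buchberger on the first generating set:
f_1 = ab + b + 1, LT = ab.
f_2 = a^2 - b^3 - b^2 + b + 1, LT = a^2.

S(f_1,f_2): lcm = a^2b. S = ab + a + b^4 + b^3 - b^2 - b.
  reduce S modulo (f_1, f_2):
  remainder a + b^4 + b^3 - b^2 + b - 1 ≠ 0; add g_3 = a + b^4 + b^3 - b^2 + b - 1 to the basis.

S(f_1,g_3): lcm = ab. S = -b^5 - b^4 + b^3 - b^2 - b + 1.
  reduce S modulo (f_1, f_2, g_3):
  remainder -b^5 - b^4 + b^3 - b^2 - b + 1 ≠ 0; add g_4 = -b^5 - b^4 + b^3 - b^2 - b + 1 to the basis.

The other S-polynomials (S(f_2,g_3), S(f_1,g_4), S(f_2,g_4), S(g_3,g_4)) all reduce to 0 modulo the current basis, so we have a Gröbner basis.
Inter-reduce: drop elements whose leading term is divisible by another's, tail-reduce, and make monic.
Reduced Gröbner basis: {a + b^4 + b^3 - b^2 + b - 1, b^5 + b^4 - b^3 + b^2 + b - 1}.

Buchberger on the second generating set:
h_1 = -a^2 + ab + b^3 + b^2, LT = a^2.
h_2 = -a^2 + b^3 + b^2 - b - 1, LT = a^2.

S(h_1,h_2): lcm = a^2. S = -ab - b - 1.
  reduce S modulo (h_1, h_2):
  remainder -ab - b - 1 ≠ 0; add k_3 = -ab - b - 1 to the basis.

S(h_1,k_3): lcm = a^2b. S = -ab^2 - ab - a - b^4 - b^3.
  reduce S modulo (h_1, h_2, k_3):
  remainder -a - b^4 - b^3 + b^2 - b + 1 ≠ 0; add k_4 = -a - b^4 - b^3 + b^2 - b + 1 to the basis.

S(k_3,k_4): lcm = ab. S = -b^5 - b^4 + b^3 - b^2 - b + 1.
  reduce S modulo (h_1, h_2, k_3, k_4):
  remainder -b^5 - b^4 + b^3 - b^2 - b + 1 ≠ 0; add k_5 = -b^5 - b^4 + b^3 - b^2 - b + 1 to the basis.

The other S-polynomials (S(h_2,k_3), S(h_1,k_4), S(h_2,k_4), S(h_1,k_5), S(h_2,k_5), S(k_3,k_5), S(k_4,k_5)) all reduce to 0 modulo the current basis, so we have a Gröbner basis.
Inter-reduce: drop elements whose leading term is divisible by another's, tail-reduce, and make monic.
Reduced Gröbner basis: {a + b^4 + b^3 - b^2 + b - 1, b^5 + b^4 - b^3 + b^2 + b - 1}.

The two bases agree; hence the ideals are identical.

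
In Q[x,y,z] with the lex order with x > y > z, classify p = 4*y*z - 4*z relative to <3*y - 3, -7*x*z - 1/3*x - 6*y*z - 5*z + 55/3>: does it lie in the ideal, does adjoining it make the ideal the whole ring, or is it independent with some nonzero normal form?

First compute the reduced Gröbner basis of I by Buchberger's algorithm.
f_1 = 3*y - 3, LT = y.
f_2 = -7*x*z - 1/3*x - 6*y*z - 5*z + 55/3, LT = x*z.

The S-polynomials (S(f_1,f_2)) all reduce to 0 modulo the current basis, so we have a Gröbner basis.
Inter-reduce: drop elements whose leading term is divisible by another's, tail-reduce, and make monic.
Reduced Gröbner basis: {x*z + 1/21*x + 11/7*z - 55/21, y - 1}.
Label its elements g_1 = x*z + 1/21*x + 11/7*z - 55/21, g_2 = y - 1.

Reduce p = 4*y*z - 4*z modulo G:
  leading term y*z: subtract (4*z)·g_2 from 4*y*z - 4*z → 0
  normal form = 0.
Since the normal form is 0, p ∈ I.

The remainder on division by a Gröbner basis is unique — it is the normal form.

4*y*z - 4*z lies in I (it reduces to 0).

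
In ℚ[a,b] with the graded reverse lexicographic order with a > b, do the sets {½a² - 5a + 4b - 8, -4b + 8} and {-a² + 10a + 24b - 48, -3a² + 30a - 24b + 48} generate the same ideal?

For a fixed monomial order, each ideal has a unique reduced Gröbner basis; comparing bases decides equality.
Buchberger on the first generating set:
f_1 = ½a² - 5a + 4b - 8, LT = a².
f_2 = -4b + 8, LT = b.

The S-polynomials (S(f_1,f_2)) all reduce to 0 modulo the current basis, so we have a Gröbner basis.
Inter-reduce: drop elements whose leading term is divisible by another's, tail-reduce, and make monic.
Reduced Gröbner basis: {a² - 10a, b - 2}.

Buchberger on the second generating set:
h_1 = -a² + 10a + 24b - 48, LT = a².
h_2 = -3a² + 30a - 24b + 48, LT = a².

S(h_1,h_2): lcm = a². S = -32b + 64.
  leading term b: no divisor's leading term divides it; move -32b to the remainder.
  leading term 1: no divisor's leading term divides it; move 64 to the remainder.
  remainder -32b + 64 ≠ 0; add k_3 = -32b + 64 to the basis.

The other S-polynomials (S(h_1,k_3), S(h_2,k_3)) all reduce to 0 modulo the current basis, so we have a Gröbner basis.
Inter-reduce: drop elements whose leading term is divisible by another's, tail-reduce, and make monic.
Reduced Gröbner basis: {a² - 10a, b - 2}.

Same reduced basis, so the two generating sets span the same ideal.

Yes, the ideals are equal.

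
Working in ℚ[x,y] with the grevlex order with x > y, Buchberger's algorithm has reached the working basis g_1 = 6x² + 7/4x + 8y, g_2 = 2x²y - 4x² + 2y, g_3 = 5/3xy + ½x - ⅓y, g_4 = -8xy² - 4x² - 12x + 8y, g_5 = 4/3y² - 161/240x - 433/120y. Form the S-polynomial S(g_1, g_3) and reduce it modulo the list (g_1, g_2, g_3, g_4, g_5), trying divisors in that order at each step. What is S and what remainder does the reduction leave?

S(g_1, g_3) = -3/10x² + 59/120xy + 4/3y²; remainder on division = 733/1200x + 308/75y.

lcm(LM(g_1), LM(g_3)) = x²y.
S = (lcm/LT(g_1))·g_1 − (lcm/LT(g_3))·g_3 = -3/10x² + 59/120xy + 4/3y².
Reduce S modulo (g_1, g_2, g_3, g_4, g_5) in that order:
  leading term x²: subtract (-1/20)·g_1 from -3/10x² + 59/120xy + 4/3y² → 59/120xy + 4/3y² + 7/80x + ⅖y
  leading term xy: subtract (59/200)·g_3 from 59/120xy + 4/3y² + 7/80x + ⅖y → 4/3y² - 3/50x + 299/600y
  leading term y²: subtract (1)·g_5 from 4/3y² - 3/50x + 299/600y → 733/1200x + 308/75y
  leading term x: no divisor's leading term divides it; move 733/1200x to the remainder.
  leading term y: no divisor's leading term divides it; move 308/75y to the remainder.
The remainder 733/1200x + 308/75y is nonzero, so it would be added as the next basis element.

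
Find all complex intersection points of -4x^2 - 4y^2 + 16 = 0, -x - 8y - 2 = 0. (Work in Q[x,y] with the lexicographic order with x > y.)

Compute a lex Gröbner basis by Buchberger's algorithm.
f_1 = -4x^2 - 4y^2 + 16, LT = x^2.
f_2 = -x - 8y - 2, LT = x.

S(f_1,f_2): lcm = x^2. S = -8xy - 2x + y^2 - 4.
  leading term xy: subtract (8y)·f_2 from -8xy - 2x + y^2 - 4 → -2x + 65y^2 + 16y - 4
  leading term x: subtract (2)·f_2 from -2x + 65y^2 + 16y - 4 → 65y^2 + 32y
  leading term y^2: no divisor's leading term divides it; move 65y^2 to the remainder.
  leading term y: no divisor's leading term divides it; move 32y to the remainder.
  remainder 65y^2 + 32y ≠ 0; add h_3 = 65y^2 + 32y to the basis.

S(f_1,h_3): leading monomials are coprime, so the S-polynomial reduces to 0 (Buchberger's first criterion).
S(f_2,h_3): leading monomials are coprime, so the S-polynomial reduces to 0 (Buchberger's first criterion).
Every S-polynomial of the final basis reduces to 0, so we have a Gröbner basis.
Inter-reduce: drop elements whose leading term is divisible by another's, tail-reduce, and make monic.
Reduced Gröbner basis: {x + 8y + 2, y^2 + 32/65y}.

The lex basis is triangular: the last element involves only y. Solving y^2 + 32/65y = 0 gives y ∈ {-32/65, 0}; substituting each value into the earlier elements determines the remaining variables.
  y = -32/65: the earlier basis element becomes x - 126/65 = 0, giving x = 126/65 — point (126/65, -32/65).
  y = 0: the earlier basis element becomes x + 2 = 0, giving x = -2 — point (-2, 0).
Substituting each solution back into the original system confirms all equations vanish.

{(126/65, -32/65), (-2, 0)}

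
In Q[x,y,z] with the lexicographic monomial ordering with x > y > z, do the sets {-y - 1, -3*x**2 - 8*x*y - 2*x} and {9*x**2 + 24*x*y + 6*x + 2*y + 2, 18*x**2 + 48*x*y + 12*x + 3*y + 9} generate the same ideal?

No, the ideals differ.

For a fixed monomial order, each ideal has a unique reduced Gröbner basis; comparing bases decides equality.
Buchberger on the first generating set:
f_1 = -y - 1, LT = y.
f_2 = -3*x**2 - 8*x*y - 2*x, LT = x**2.

The S-polynomials (S(f_1,f_2)) all reduce to 0 modulo the current basis, so we have a Gröbner basis.
Inter-reduce: drop elements whose leading term is divisible by another's, tail-reduce, and make monic.
Reduced Gröbner basis: {x**2 - 2*x, y + 1}.

Buchberger on the second generating set:
h_1 = 9*x**2 + 24*x*y + 6*x + 2*y + 2, LT = x**2.
h_2 = 18*x**2 + 48*x*y + 12*x + 3*y + 9, LT = x**2.

S(h_1,h_2): lcm = x**2. S = 1/18*y - 5/18.
  leading term y: no divisor's leading term divides it; move 1/18*y to the remainder.
  leading term 1: no divisor's leading term divides it; move -5/18 to the remainder.
  remainder 1/18*y - 5/18 ≠ 0; add k_3 = 1/18*y - 5/18 to the basis.

The other S-polynomials (S(h_1,k_3), S(h_2,k_3)) all reduce to 0 modulo the current basis, so we have a Gröbner basis.
Inter-reduce: drop elements whose leading term is divisible by another's, tail-reduce, and make monic.
Reduced Gröbner basis: {x**2 + 14*x + 4/3, y - 5}.

Since the reduced bases disagree, the two ideals are not the same.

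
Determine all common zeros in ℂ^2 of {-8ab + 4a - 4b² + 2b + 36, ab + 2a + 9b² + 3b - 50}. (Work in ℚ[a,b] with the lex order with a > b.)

{(2, 2), (2519/340 + 23*sqrt(12729)/340, -59/68 + sqrt(12729)/68), (2519/340 - 23*sqrt(12729)/340, -sqrt(12729)/68 - 59/68)}

Compute a lex Gröbner basis by Buchberger's algorithm.
f_1 = -8ab + 4a - 4b² + 2b + 36, LT = ab.
f_2 = ab + 2a + 9b² + 3b - 50, LT = ab.

S(f_1,f_2): lcm = ab. S = -5/2a - 17/2b² - 13/4b + 91/2.
  leading term a: no divisor's leading term divides it; move -5/2a to the remainder.
  leading term b²: no divisor's leading term divides it; move -17/2b² to the remainder.
  leading term b: no divisor's leading term divides it; move -13/4b to the remainder.
  leading term 1: no divisor's leading term divides it; move 91/2 to the remainder.
  remainder -5/2a - 17/2b² - 13/4b + 91/2 ≠ 0; add h_3 = -5/2a - 17/2b² - 13/4b + 91/2 to the basis.

S(f_1,h_3): lcm = ab. S = -½a - 17/5b³ - ⅘b² + 359/20b - 9/2.
  leading term a: subtract (⅕)·h_3 from -½a - 17/5b³ - ⅘b² + 359/20b - 9/2 → -17/5b³ + 9/10b² + 93/5b - 68/5
  leading term b³: no divisor's leading term divides it; move -17/5b³ to the remainder.
  leading term b²: no divisor's leading term divides it; move 9/10b² to the remainder.
  leading term b: no divisor's leading term divides it; move 93/5b to the remainder.
  leading term 1: no divisor's leading term divides it; move -68/5 to the remainder.
  remainder -17/5b³ + 9/10b² + 93/5b - 68/5 ≠ 0; add h_4 = -17/5b³ + 9/10b² + 93/5b - 68/5 to the basis.

S(f_2,h_3): lcm = ab. S = 2a - 17/5b³ + 77/10b² + 106/5b - 50.
  leading term a: subtract (-⅘)·h_3 from 2a - 17/5b³ + 77/10b² + 106/5b - 50 → -17/5b³ + 9/10b² + 93/5b - 68/5
  leading term b³: subtract (1)·h_4 from -17/5b³ + 9/10b² + 93/5b - 68/5 → 0
  remainder 0.

S(f_1,h_4): lcm = ab³. S = -4/17ab² + 93/17ab - 4a + ½b⁴ - ¼b³ - 9/2b².
  leading term ab²: subtract (1/34b)·f_1 from -4/17ab² + 93/17ab - 4a + ½b⁴ - ¼b³ - 9/2b² → 91/17ab - 4a + ½b⁴ - 9/68b³ - 155/34b² - 18/17b
  leading term ab: subtract (-91/136)·f_1 from 91/17ab - 4a + ½b⁴ - 9/68b³ - 155/34b² - 18/17b → -45/34a + ½b⁴ - 9/68b³ - 123/17b² + 19/68b + 819/34
  leading term a: subtract (9/17)·h_3 from -45/34a + ½b⁴ - 9/68b³ - 123/17b² + 19/68b + 819/34 → ½b⁴ - 9/68b³ - 93/34b² + 2b
  leading term b⁴: subtract (-5/34b)·h_4 from ½b⁴ - 9/68b³ - 93/34b² + 2b → 0
  remainder 0.

S(f_2,h_4): lcm = ab³. S = 77/34ab² + 93/17ab - 4a + 9b⁴ + 3b³ - 50b².
  leading term ab²: subtract (-77/272b)·f_1 from 77/34ab² + 93/17ab - 4a + 9b⁴ + 3b³ - 50b² → 449/68ab - 4a + 9b⁴ + 127/68b³ - 6723/136b² + 693/68b
  leading term ab: subtract (-449/544)·f_1 from 449/68ab - 4a + 9b⁴ + 127/68b³ - 6723/136b² + 693/68b → -95/136a + 9b⁴ + 127/68b³ - 1793/34b² + 3221/272b + 4041/136
  leading term a: subtract (19/68)·h_3 from -95/136a + 9b⁴ + 127/68b³ - 1793/34b² + 3221/272b + 4041/136 → 9b⁴ + 127/68b³ - 6849/136b² + 51/4b + 17
  leading term b⁴: subtract (-45/17b)·h_4 from 9b⁴ + 127/68b³ - 6849/136b² + 51/4b + 17 → 17/4b³ - 9/8b² - 93/4b + 17
  leading term b³: subtract (-5/4)·h_4 from 17/4b³ - 9/8b² - 93/4b + 17 → 0
  remainder 0.

S(h_3,h_4): leading monomials are coprime, so the S-polynomial reduces to 0 (Buchberger's first criterion).
Every S-polynomial of the final basis reduces to 0, so we have a Gröbner basis.
Inter-reduce: drop elements whose leading term is divisible by another's, tail-reduce, and make monic.
Reduced Gröbner basis: {a + 17/5b² + 13/10b - 91/5, b³ - 9/34b² - 93/17b + 4}.

From the last basis element, b³ - 9/34b² - 93/17b + 4 = 0, so b takes values in {2, -59/68 + sqrt(12729)/68, -sqrt(12729)/68 - 59/68}. Each choice, substituted upward through the basis, yields the corresponding point(s) of the solution set.
  b = 2: the earlier basis element becomes a - 2 = 0, giving a = 2 — point (2, 2).
  b = -59/68 + sqrt(12729)/68: the earlier basis element becomes a - 23*sqrt(12729)/340 - 2519/340 = 0, giving a = 2519/340 + 23*sqrt(12729)/340 — point (2519/340 + 23*sqrt(12729)/340, -59/68 + sqrt(12729)/68).
  b = -sqrt(12729)/68 - 59/68: the earlier basis element becomes a - 2519/340 + 23*sqrt(12729)/340 = 0, giving a = 2519/340 - 23*sqrt(12729)/340 — point (2519/340 - 23*sqrt(12729)/340, -sqrt(12729)/68 - 59/68).
Substituting each solution back into the original system confirms all equations vanish.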